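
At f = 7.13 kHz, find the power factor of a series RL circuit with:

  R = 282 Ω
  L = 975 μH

Step 1 — Angular frequency: ω = 2π·f = 2π·7130 = 4.48e+04 rad/s.
Step 2 — Component impedances:
  R: Z = R = 282 Ω
  L: Z = jωL = j·4.48e+04·0.000975 = 0 + j43.68 Ω
Step 3 — Series combination: Z_total = R + L = 282 + j43.68 Ω = 285.4∠8.8° Ω.
Step 4 — Power factor: PF = cos(φ) = Re(Z)/|Z| = 282/285.36 = 0.9882.
Step 5 — Type: Im(Z) = 43.68 ⇒ lagging (phase φ = 8.8°).

PF = 0.9882 (lagging, φ = 8.8°)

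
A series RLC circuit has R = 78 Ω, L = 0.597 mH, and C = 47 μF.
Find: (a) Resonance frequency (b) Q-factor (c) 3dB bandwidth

Step 1 — Resonance: ω₀ = 1/√(LC) = 1/√(0.000597·4.7e-05) = 5970 rad/s.
Step 2 — f₀ = ω₀/(2π) = 950.1 Hz.
Step 3 — Series Q: Q = ω₀L/R = 5970·0.000597/78 = 0.04569.
Step 4 — Bandwidth: Δω = ω₀/Q = 1.307e+05 rad/s; BW = Δω/(2π) = 2.079e+04 Hz.

(a) f₀ = 950.1 Hz  (b) Q = 0.04569  (c) BW = 2.079e+04 Hz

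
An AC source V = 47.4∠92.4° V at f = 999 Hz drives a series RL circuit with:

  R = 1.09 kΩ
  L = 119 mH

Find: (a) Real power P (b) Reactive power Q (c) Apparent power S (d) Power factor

Step 1 — Angular frequency: ω = 2π·f = 2π·999 = 6277 rad/s.
Step 2 — Component impedances:
  R: Z = R = 1090 Ω
  L: Z = jωL = j·6277·0.119 = 0 + j747 Ω
Step 3 — Series combination: Z_total = R + L = 1090 + j747 Ω = 1321∠34.4° Ω.
Step 4 — Source phasor: V = 47.4∠92.4° V = -1.985 + j47.36 V.
Step 5 — Current: I = V / Z = 0.01902 + j0.03041 A = 0.03587∠58.0° A.
Step 6 — Complex power: S = V·I* = 1.403 + j0.9612 VA.
Step 7 — Real power: P = Re(S) = 1.403 W.
Step 8 — Reactive power: Q = Im(S) = 0.9612 VAR.
Step 9 — Apparent power: |S| = 1.7 VA.
Step 10 — Power factor: PF = P/|S| = 0.8249 (lagging).

(a) P = 1.403 W  (b) Q = 0.9612 VAR  (c) S = 1.7 VA  (d) PF = 0.8249 (lagging)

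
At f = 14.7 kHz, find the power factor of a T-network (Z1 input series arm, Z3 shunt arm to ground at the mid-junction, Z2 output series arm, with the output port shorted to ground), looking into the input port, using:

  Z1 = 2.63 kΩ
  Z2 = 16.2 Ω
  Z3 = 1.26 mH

Step 1 — Angular frequency: ω = 2π·f = 2π·1.47e+04 = 9.236e+04 rad/s.
Step 2 — Component impedances:
  Z1: Z = R = 2630 Ω
  Z2: Z = R = 16.2 Ω
  Z3: Z = jωL = j·9.236e+04·0.00126 = 0 + j116.4 Ω
Step 3 — With the output port shorted to ground, the output series arm Z2 runs from the junction to ground; the shunt arm Z3 also runs from the junction to ground. They appear in parallel: Z3 || Z2 = 15.89 + j2.212 Ω.
Step 4 — Series with input arm Z1: Z_in = Z1 + (Z3 || Z2) = 2646 + j2.212 Ω = 2646∠0.0° Ω.
Step 5 — Power factor: PF = cos(φ) = Re(Z)/|Z| = 2646/2646 = 1.
Step 6 — Type: Im(Z) = 2.212 ⇒ lagging (phase φ = 0.0°).

PF = 1 (lagging, φ = 0.0°)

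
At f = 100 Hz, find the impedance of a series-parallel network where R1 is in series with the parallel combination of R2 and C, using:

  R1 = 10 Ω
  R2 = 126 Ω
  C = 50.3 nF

Step 1 — Angular frequency: ω = 2π·f = 2π·100 = 628.3 rad/s.
Step 2 — Component impedances:
  R1: Z = R = 10 Ω
  R2: Z = R = 126 Ω
  C: Z = 1/(jωC) = -j/(ω·C) = 0 - j3.164e+04 Ω
Step 3 — Parallel branch: R2 || C = 1/(1/R2 + 1/C) = 126 - j0.5017 Ω.
Step 4 — Series with R1: Z_total = R1 + (R2 || C) = 136 - j0.5017 Ω = 136∠-0.2° Ω.

Z = 136 - j0.5017 Ω = 136∠-0.2° Ω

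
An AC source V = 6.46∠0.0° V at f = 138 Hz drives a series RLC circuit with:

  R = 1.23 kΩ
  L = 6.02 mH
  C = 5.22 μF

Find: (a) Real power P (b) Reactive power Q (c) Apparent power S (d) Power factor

Step 1 — Angular frequency: ω = 2π·f = 2π·138 = 867.1 rad/s.
Step 2 — Component impedances:
  R: Z = R = 1230 Ω
  L: Z = jωL = j·867.1·0.00602 = 0 + j5.22 Ω
  C: Z = 1/(jωC) = -j/(ω·C) = 0 - j220.9 Ω
Step 3 — Series combination: Z_total = R + L + C = 1230 - j215.7 Ω = 1249∠-9.9° Ω.
Step 4 — Source phasor: V = 6.46∠0.0° V = 6.46 V.
Step 5 — Current: I = V / Z = 0.005095 + j0.0008936 A = 0.005173∠9.9° A.
Step 6 — Complex power: S = V·I* = 0.03292 - j0.005773 VA.
Step 7 — Real power: P = Re(S) = 0.03292 W.
Step 8 — Reactive power: Q = Im(S) = -0.005773 VAR.
Step 9 — Apparent power: |S| = 0.03342 VA.
Step 10 — Power factor: PF = P/|S| = 0.985 (leading).

(a) P = 0.03292 W  (b) Q = -0.005773 VAR  (c) S = 0.03342 VA  (d) PF = 0.985 (leading)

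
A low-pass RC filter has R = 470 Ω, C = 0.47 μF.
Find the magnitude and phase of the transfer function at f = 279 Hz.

Step 1 — Angular frequency: ω = 2π·279 = 1753 rad/s.
Step 2 — Transfer function: H(jω) = 1/(1 + jωRC).
Step 3 — Denominator: 1 + jωRC = 1 + j·1753·470·4.7e-07 = 1 + j0.3872.
Step 4 — H = 0.8696 - j0.3367.
Step 5 — Magnitude: |H| = 0.9325 (-0.6 dB); phase: φ = -21.2°.

|H| = 0.9325 (-0.6 dB), φ = -21.2°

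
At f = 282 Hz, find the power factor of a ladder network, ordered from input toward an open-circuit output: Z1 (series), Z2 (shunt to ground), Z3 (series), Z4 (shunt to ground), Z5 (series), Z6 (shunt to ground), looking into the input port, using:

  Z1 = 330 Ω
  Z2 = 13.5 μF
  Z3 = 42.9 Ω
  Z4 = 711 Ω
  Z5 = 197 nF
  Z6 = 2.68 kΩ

Step 1 — Angular frequency: ω = 2π·f = 2π·282 = 1772 rad/s.
Step 2 — Component impedances:
  Z1: Z = R = 330 Ω
  Z2: Z = 1/(jωC) = -j/(ω·C) = 0 - j41.81 Ω
  Z3: Z = R = 42.9 Ω
  Z4: Z = R = 711 Ω
  Z5: Z = 1/(jωC) = -j/(ω·C) = 0 - j2865 Ω
  Z6: Z = R = 2680 Ω
Step 3 — Ladder network (open output): work backward from the far end, alternating series and parallel combinations. Z_in = 332.5 - j41.37 Ω = 335.1∠-7.1° Ω.
Step 4 — Power factor: PF = cos(φ) = Re(Z)/|Z| = 332.545/335.108 = 0.9924.
Step 5 — Type: Im(Z) = -41.37 ⇒ leading (phase φ = -7.1°).

PF = 0.9924 (leading, φ = -7.1°)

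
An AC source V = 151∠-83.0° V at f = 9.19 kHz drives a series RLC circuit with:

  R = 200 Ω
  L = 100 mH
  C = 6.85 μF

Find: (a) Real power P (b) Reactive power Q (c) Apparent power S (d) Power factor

Step 1 — Angular frequency: ω = 2π·f = 2π·9190 = 5.774e+04 rad/s.
Step 2 — Component impedances:
  R: Z = R = 200 Ω
  L: Z = jωL = j·5.774e+04·0.1 = 0 + j5774 Ω
  C: Z = 1/(jωC) = -j/(ω·C) = 0 - j2.528 Ω
Step 3 — Series combination: Z_total = R + L + C = 200 + j5772 Ω = 5775∠88.0° Ω.
Step 4 — Source phasor: V = 151∠-83.0° V = 18.4 - j149.9 V.
Step 5 — Current: I = V / Z = -0.02583 - j0.004083 A = 0.02615∠-171.0° A.
Step 6 — Complex power: S = V·I* = 0.1367 + j3.946 VA.
Step 7 — Real power: P = Re(S) = 0.1367 W.
Step 8 — Reactive power: Q = Im(S) = 3.946 VAR.
Step 9 — Apparent power: |S| = 3.948 VA.
Step 10 — Power factor: PF = P/|S| = 0.03463 (lagging).

(a) P = 0.1367 W  (b) Q = 3.946 VAR  (c) S = 3.948 VA  (d) PF = 0.03463 (lagging)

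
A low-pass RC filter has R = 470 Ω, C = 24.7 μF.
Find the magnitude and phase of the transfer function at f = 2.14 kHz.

Step 1 — Angular frequency: ω = 2π·2140 = 1.345e+04 rad/s.
Step 2 — Transfer function: H(jω) = 1/(1 + jωRC).
Step 3 — Denominator: 1 + jωRC = 1 + j·1.345e+04·470·2.47e-05 = 1 + j156.1.
Step 4 — H = 4.104e-05 - j0.006406.
Step 5 — Magnitude: |H| = 0.006406 (-43.9 dB); phase: φ = -89.6°.

|H| = 0.006406 (-43.9 dB), φ = -89.6°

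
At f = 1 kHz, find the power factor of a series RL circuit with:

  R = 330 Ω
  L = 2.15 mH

Step 1 — Angular frequency: ω = 2π·f = 2π·1000 = 6283 rad/s.
Step 2 — Component impedances:
  R: Z = R = 330 Ω
  L: Z = jωL = j·6283·0.00215 = 0 + j13.51 Ω
Step 3 — Series combination: Z_total = R + L = 330 + j13.51 Ω = 330.3∠2.3° Ω.
Step 4 — Power factor: PF = cos(φ) = Re(Z)/|Z| = 330/330.28 = 0.9992.
Step 5 — Type: Im(Z) = 13.51 ⇒ lagging (phase φ = 2.3°).

PF = 0.9992 (lagging, φ = 2.3°)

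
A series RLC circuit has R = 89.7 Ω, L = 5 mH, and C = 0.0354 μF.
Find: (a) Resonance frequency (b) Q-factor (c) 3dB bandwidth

Step 1 — Resonance: ω₀ = 1/√(LC) = 1/√(0.005·3.54e-08) = 7.516e+04 rad/s.
Step 2 — f₀ = ω₀/(2π) = 1.196e+04 Hz.
Step 3 — Series Q: Q = ω₀L/R = 7.516e+04·0.005/89.7 = 4.19.
Step 4 — Bandwidth: Δω = ω₀/Q = 1.794e+04 rad/s; BW = Δω/(2π) = 2855 Hz.

(a) f₀ = 1.196e+04 Hz  (b) Q = 4.19  (c) BW = 2855 Hz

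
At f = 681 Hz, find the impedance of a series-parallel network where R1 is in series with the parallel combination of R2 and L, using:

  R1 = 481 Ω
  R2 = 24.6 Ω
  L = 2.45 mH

Step 1 — Angular frequency: ω = 2π·f = 2π·681 = 4279 rad/s.
Step 2 — Component impedances:
  R1: Z = R = 481 Ω
  R2: Z = R = 24.6 Ω
  L: Z = jωL = j·4279·0.00245 = 0 + j10.48 Ω
Step 3 — Parallel branch: R2 || L = 1/(1/R2 + 1/L) = 3.781 + j8.872 Ω.
Step 4 — Series with R1: Z_total = R1 + (R2 || L) = 484.8 + j8.872 Ω = 484.9∠1.0° Ω.

Z = 484.8 + j8.872 Ω = 484.9∠1.0° Ω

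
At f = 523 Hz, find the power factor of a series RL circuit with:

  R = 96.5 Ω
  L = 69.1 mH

Step 1 — Angular frequency: ω = 2π·f = 2π·523 = 3286 rad/s.
Step 2 — Component impedances:
  R: Z = R = 96.5 Ω
  L: Z = jωL = j·3286·0.0691 = 0 + j227.1 Ω
Step 3 — Series combination: Z_total = R + L = 96.5 + j227.1 Ω = 246.7∠67.0° Ω.
Step 4 — Power factor: PF = cos(φ) = Re(Z)/|Z| = 96.5/246.72 = 0.3911.
Step 5 — Type: Im(Z) = 227.1 ⇒ lagging (phase φ = 67.0°).

PF = 0.3911 (lagging, φ = 67.0°)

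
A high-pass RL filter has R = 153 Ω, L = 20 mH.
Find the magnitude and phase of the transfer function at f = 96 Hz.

Step 1 — Angular frequency: ω = 2π·96 = 603.2 rad/s.
Step 2 — Transfer function: H(jω) = jωL/(R + jωL).
Step 3 — Numerator jωL = j·12.06; denominator R + jωL = 153 + j12.06.
Step 4 — H = 0.006179 + j0.07836.
Step 5 — Magnitude: |H| = 0.0786 (-22.1 dB); phase: φ = 85.5°.

|H| = 0.0786 (-22.1 dB), φ = 85.5°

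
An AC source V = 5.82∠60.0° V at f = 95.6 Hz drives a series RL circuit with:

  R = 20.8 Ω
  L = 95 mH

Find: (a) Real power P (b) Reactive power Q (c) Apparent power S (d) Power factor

Step 1 — Angular frequency: ω = 2π·f = 2π·95.6 = 600.7 rad/s.
Step 2 — Component impedances:
  R: Z = R = 20.8 Ω
  L: Z = jωL = j·600.7·0.095 = 0 + j57.06 Ω
Step 3 — Series combination: Z_total = R + L = 20.8 + j57.06 Ω = 60.74∠70.0° Ω.
Step 4 — Source phasor: V = 5.82∠60.0° V = 2.91 + j5.04 V.
Step 5 — Current: I = V / Z = 0.09438 - j0.0166 A = 0.09582∠-10.0° A.
Step 6 — Complex power: S = V·I* = 0.191 + j0.524 VA.
Step 7 — Real power: P = Re(S) = 0.191 W.
Step 8 — Reactive power: Q = Im(S) = 0.524 VAR.
Step 9 — Apparent power: |S| = 0.5577 VA.
Step 10 — Power factor: PF = P/|S| = 0.3425 (lagging).

(a) P = 0.191 W  (b) Q = 0.524 VAR  (c) S = 0.5577 VA  (d) PF = 0.3425 (lagging)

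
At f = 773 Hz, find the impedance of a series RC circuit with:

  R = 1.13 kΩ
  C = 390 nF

Step 1 — Angular frequency: ω = 2π·f = 2π·773 = 4857 rad/s.
Step 2 — Component impedances:
  R: Z = R = 1130 Ω
  C: Z = 1/(jωC) = -j/(ω·C) = 0 - j527.9 Ω
Step 3 — Series combination: Z_total = R + C = 1130 - j527.9 Ω = 1247∠-25.0° Ω.

Z = 1130 - j527.9 Ω = 1247∠-25.0° Ω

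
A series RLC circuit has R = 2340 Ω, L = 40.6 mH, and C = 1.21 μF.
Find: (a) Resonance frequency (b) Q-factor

Step 1 — Resonance condition Im(Z)=0 gives ω₀ = 1/√(LC).
Step 2 — ω₀ = 1/√(0.0406·1.21e-06) = 4512 rad/s.
Step 3 — f₀ = ω₀/(2π) = 718.1 Hz.
Step 4 — Series Q: Q = ω₀L/R = 4512·0.0406/2340 = 0.07828.

(a) f₀ = 718.1 Hz  (b) Q = 0.07828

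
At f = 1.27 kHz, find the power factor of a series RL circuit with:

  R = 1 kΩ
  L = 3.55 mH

Step 1 — Angular frequency: ω = 2π·f = 2π·1270 = 7980 rad/s.
Step 2 — Component impedances:
  R: Z = R = 1000 Ω
  L: Z = jωL = j·7980·0.00355 = 0 + j28.33 Ω
Step 3 — Series combination: Z_total = R + L = 1000 + j28.33 Ω = 1000∠1.6° Ω.
Step 4 — Power factor: PF = cos(φ) = Re(Z)/|Z| = 1000/1000.4 = 0.9996.
Step 5 — Type: Im(Z) = 28.33 ⇒ lagging (phase φ = 1.6°).

PF = 0.9996 (lagging, φ = 1.6°)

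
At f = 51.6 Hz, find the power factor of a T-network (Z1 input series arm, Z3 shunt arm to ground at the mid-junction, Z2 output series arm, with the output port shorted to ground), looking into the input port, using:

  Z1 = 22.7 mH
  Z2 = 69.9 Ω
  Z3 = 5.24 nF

Step 1 — Angular frequency: ω = 2π·f = 2π·51.6 = 324.2 rad/s.
Step 2 — Component impedances:
  Z1: Z = jωL = j·324.2·0.0227 = 0 + j7.36 Ω
  Z2: Z = R = 69.9 Ω
  Z3: Z = 1/(jωC) = -j/(ω·C) = 0 - j5.886e+05 Ω
Step 3 — With the output port shorted to ground, the output series arm Z2 runs from the junction to ground; the shunt arm Z3 also runs from the junction to ground. They appear in parallel: Z3 || Z2 = 69.9 - j0.008301 Ω.
Step 4 — Series with input arm Z1: Z_in = Z1 + (Z3 || Z2) = 69.9 + j7.351 Ω = 70.29∠6.0° Ω.
Step 5 — Power factor: PF = cos(φ) = Re(Z)/|Z| = 69.9/70.29 = 0.9945.
Step 6 — Type: Im(Z) = 7.351 ⇒ lagging (phase φ = 6.0°).

PF = 0.9945 (lagging, φ = 6.0°)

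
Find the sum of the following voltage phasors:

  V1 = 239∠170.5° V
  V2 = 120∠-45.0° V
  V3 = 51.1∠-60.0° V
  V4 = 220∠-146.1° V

Step 1 — Convert each phasor to rectangular form:
  V1 = 239·(cos(170.5°) + j·sin(170.5°)) = -235.7 + j39.45 V
  V2 = 120·(cos(-45.0°) + j·sin(-45.0°)) = 84.85 - j84.85 V
  V3 = 51.1·(cos(-60.0°) + j·sin(-60.0°)) = 25.55 - j44.25 V
  V4 = 220·(cos(-146.1°) + j·sin(-146.1°)) = -182.6 - j122.7 V
Step 2 — Sum components: V_total = -307.9 - j212.4 V.
Step 3 — Convert to polar: |V_total| = 374.1 V, ∠V_total = -145.4°.

V_total = 374.1∠-145.4° V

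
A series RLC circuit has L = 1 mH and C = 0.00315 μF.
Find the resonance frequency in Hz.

Step 1 — Resonance condition Im(Z)=0 gives ω₀ = 1/√(LC).
Step 2 — ω₀ = 1/√(0.001·3.15e-09) = 5.634e+05 rad/s.
Step 3 — f₀ = ω₀/(2π) = 8.967e+04 Hz.

f₀ = 8.967e+04 Hz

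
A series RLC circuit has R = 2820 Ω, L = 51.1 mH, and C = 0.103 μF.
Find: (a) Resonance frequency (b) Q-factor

Step 1 — Resonance condition Im(Z)=0 gives ω₀ = 1/√(LC).
Step 2 — ω₀ = 1/√(0.0511·1.03e-07) = 1.378e+04 rad/s.
Step 3 — f₀ = ω₀/(2π) = 2194 Hz.
Step 4 — Series Q: Q = ω₀L/R = 1.378e+04·0.0511/2820 = 0.2498.

(a) f₀ = 2194 Hz  (b) Q = 0.2498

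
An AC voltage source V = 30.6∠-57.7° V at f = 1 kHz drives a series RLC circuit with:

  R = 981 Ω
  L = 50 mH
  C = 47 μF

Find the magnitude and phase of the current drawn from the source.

Step 1 — Angular frequency: ω = 2π·f = 2π·1000 = 6283 rad/s.
Step 2 — Component impedances:
  R: Z = R = 981 Ω
  L: Z = jωL = j·6283·0.05 = 0 + j314.2 Ω
  C: Z = 1/(jωC) = -j/(ω·C) = 0 - j3.386 Ω
Step 3 — Series combination: Z_total = R + L + C = 981 + j310.8 Ω = 1029∠17.6° Ω.
Step 4 — Source phasor: V = 30.6∠-57.7° V = 16.35 - j25.87 V.
Step 5 — Ohm's law: I = V / Z_total = (16.35 - j25.87) / (981 + j310.8) = 0.007557 - j0.02876 A.
Step 6 — Convert to polar: |I| = 0.02974 A, ∠I = -75.3°.

I = 0.02974∠-75.3° A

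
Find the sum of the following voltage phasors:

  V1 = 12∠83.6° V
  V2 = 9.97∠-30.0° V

Step 1 — Convert each phasor to rectangular form:
  V1 = 12·(cos(83.6°) + j·sin(83.6°)) = 1.338 + j11.93 V
  V2 = 9.97·(cos(-30.0°) + j·sin(-30.0°)) = 8.634 - j4.985 V
Step 2 — Sum components: V_total = 9.972 + j6.94 V.
Step 3 — Convert to polar: |V_total| = 12.15 V, ∠V_total = 34.8°.

V_total = 12.15∠34.8° V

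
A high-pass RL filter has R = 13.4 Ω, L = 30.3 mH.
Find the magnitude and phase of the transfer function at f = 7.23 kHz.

Step 1 — Angular frequency: ω = 2π·7230 = 4.543e+04 rad/s.
Step 2 — Transfer function: H(jω) = jωL/(R + jωL).
Step 3 — Numerator jωL = j·1376; denominator R + jωL = 13.4 + j1376.
Step 4 — H = 0.9999 + j0.009734.
Step 5 — Magnitude: |H| = 1 (-0.0 dB); phase: φ = 0.6°.

|H| = 1 (-0.0 dB), φ = 0.6°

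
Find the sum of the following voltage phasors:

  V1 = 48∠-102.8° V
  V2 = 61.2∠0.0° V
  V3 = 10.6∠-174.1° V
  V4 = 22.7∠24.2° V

Step 1 — Convert each phasor to rectangular form:
  V1 = 48·(cos(-102.8°) + j·sin(-102.8°)) = -10.63 - j46.81 V
  V2 = 61.2·(cos(0.0°) + j·sin(0.0°)) = 61.2 V
  V3 = 10.6·(cos(-174.1°) + j·sin(-174.1°)) = -10.54 - j1.09 V
  V4 = 22.7·(cos(24.2°) + j·sin(24.2°)) = 20.71 + j9.305 V
Step 2 — Sum components: V_total = 60.73 - j38.59 V.
Step 3 — Convert to polar: |V_total| = 71.95 V, ∠V_total = -32.4°.

V_total = 71.95∠-32.4° V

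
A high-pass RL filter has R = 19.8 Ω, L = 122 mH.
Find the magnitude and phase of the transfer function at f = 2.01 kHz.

Step 1 — Angular frequency: ω = 2π·2010 = 1.263e+04 rad/s.
Step 2 — Transfer function: H(jω) = jωL/(R + jωL).
Step 3 — Numerator jωL = j·1541; denominator R + jωL = 19.8 + j1541.
Step 4 — H = 0.9998 + j0.01285.
Step 5 — Magnitude: |H| = 0.9999 (-0.0 dB); phase: φ = 0.7°.

|H| = 0.9999 (-0.0 dB), φ = 0.7°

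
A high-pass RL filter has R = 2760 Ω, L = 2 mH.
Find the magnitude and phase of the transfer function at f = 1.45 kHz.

Step 1 — Angular frequency: ω = 2π·1450 = 9111 rad/s.
Step 2 — Transfer function: H(jω) = jωL/(R + jωL).
Step 3 — Numerator jωL = j·18.22; denominator R + jωL = 2760 + j18.22.
Step 4 — H = 4.358e-05 + j0.006602.
Step 5 — Magnitude: |H| = 0.006602 (-43.6 dB); phase: φ = 89.6°.

|H| = 0.006602 (-43.6 dB), φ = 89.6°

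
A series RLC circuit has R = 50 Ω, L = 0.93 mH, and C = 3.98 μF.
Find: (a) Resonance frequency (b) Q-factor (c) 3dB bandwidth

Step 1 — Resonance: ω₀ = 1/√(LC) = 1/√(0.00093·3.98e-06) = 1.644e+04 rad/s.
Step 2 — f₀ = ω₀/(2π) = 2616 Hz.
Step 3 — Series Q: Q = ω₀L/R = 1.644e+04·0.00093/50 = 0.3057.
Step 4 — Bandwidth: Δω = ω₀/Q = 5.376e+04 rad/s; BW = Δω/(2π) = 8557 Hz.

(a) f₀ = 2616 Hz  (b) Q = 0.3057  (c) BW = 8557 Hz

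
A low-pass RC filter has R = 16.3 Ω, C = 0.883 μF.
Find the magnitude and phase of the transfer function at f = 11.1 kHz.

Step 1 — Angular frequency: ω = 2π·1.11e+04 = 6.974e+04 rad/s.
Step 2 — Transfer function: H(jω) = 1/(1 + jωRC).
Step 3 — Denominator: 1 + jωRC = 1 + j·6.974e+04·16.3·8.83e-07 = 1 + j1.004.
Step 4 — H = 0.4981 - j0.5.
Step 5 — Magnitude: |H| = 0.7058 (-3.0 dB); phase: φ = -45.1°.

|H| = 0.7058 (-3.0 dB), φ = -45.1°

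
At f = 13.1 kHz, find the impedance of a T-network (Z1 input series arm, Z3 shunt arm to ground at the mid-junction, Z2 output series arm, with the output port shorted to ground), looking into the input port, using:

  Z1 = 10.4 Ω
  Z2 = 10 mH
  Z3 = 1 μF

Step 1 — Angular frequency: ω = 2π·f = 2π·1.31e+04 = 8.231e+04 rad/s.
Step 2 — Component impedances:
  Z1: Z = R = 10.4 Ω
  Z2: Z = jωL = j·8.231e+04·0.01 = 0 + j823.1 Ω
  Z3: Z = 1/(jωC) = -j/(ω·C) = 0 - j12.15 Ω
Step 3 — With the output port shorted to ground, the output series arm Z2 runs from the junction to ground; the shunt arm Z3 also runs from the junction to ground. They appear in parallel: Z3 || Z2 = 0 - j12.33 Ω.
Step 4 — Series with input arm Z1: Z_in = Z1 + (Z3 || Z2) = 10.4 - j12.33 Ω = 16.13∠-49.9° Ω.

Z = 10.4 - j12.33 Ω = 16.13∠-49.9° Ω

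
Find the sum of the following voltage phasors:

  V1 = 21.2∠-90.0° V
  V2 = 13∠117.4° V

Step 1 — Convert each phasor to rectangular form:
  V1 = 21.2·(cos(-90.0°) + j·sin(-90.0°)) = 0 - j21.2 V
  V2 = 13·(cos(117.4°) + j·sin(117.4°)) = -5.983 + j11.54 V
Step 2 — Sum components: V_total = -5.983 - j9.658 V.
Step 3 — Convert to polar: |V_total| = 11.36 V, ∠V_total = -121.8°.

V_total = 11.36∠-121.8° V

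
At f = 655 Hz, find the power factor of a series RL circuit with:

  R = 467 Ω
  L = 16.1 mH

Step 1 — Angular frequency: ω = 2π·f = 2π·655 = 4115 rad/s.
Step 2 — Component impedances:
  R: Z = R = 467 Ω
  L: Z = jωL = j·4115·0.0161 = 0 + j66.26 Ω
Step 3 — Series combination: Z_total = R + L = 467 + j66.26 Ω = 471.7∠8.1° Ω.
Step 4 — Power factor: PF = cos(φ) = Re(Z)/|Z| = 467/471.68 = 0.9901.
Step 5 — Type: Im(Z) = 66.26 ⇒ lagging (phase φ = 8.1°).

PF = 0.9901 (lagging, φ = 8.1°)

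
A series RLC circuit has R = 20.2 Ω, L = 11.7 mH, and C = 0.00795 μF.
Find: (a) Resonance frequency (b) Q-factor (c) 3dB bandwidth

Step 1 — Resonance: ω₀ = 1/√(LC) = 1/√(0.0117·7.95e-09) = 1.037e+05 rad/s.
Step 2 — f₀ = ω₀/(2π) = 1.65e+04 Hz.
Step 3 — Series Q: Q = ω₀L/R = 1.037e+05·0.0117/20.2 = 60.06.
Step 4 — Bandwidth: Δω = ω₀/Q = 1726 rad/s; BW = Δω/(2π) = 274.8 Hz.

(a) f₀ = 1.65e+04 Hz  (b) Q = 60.06  (c) BW = 274.8 Hz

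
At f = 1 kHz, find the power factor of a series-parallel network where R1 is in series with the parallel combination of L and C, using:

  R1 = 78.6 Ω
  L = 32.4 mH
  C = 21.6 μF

Step 1 — Angular frequency: ω = 2π·f = 2π·1000 = 6283 rad/s.
Step 2 — Component impedances:
  R1: Z = R = 78.6 Ω
  L: Z = jωL = j·6283·0.0324 = 0 + j203.6 Ω
  C: Z = 1/(jωC) = -j/(ω·C) = 0 - j7.368 Ω
Step 3 — Parallel branch: L || C = 1/(1/L + 1/C) = 0 - j7.645 Ω.
Step 4 — Series with R1: Z_total = R1 + (L || C) = 78.6 - j7.645 Ω = 78.97∠-5.6° Ω.
Step 5 — Power factor: PF = cos(φ) = Re(Z)/|Z| = 78.6/78.97 = 0.9953.
Step 6 — Type: Im(Z) = -7.645 ⇒ leading (phase φ = -5.6°).

PF = 0.9953 (leading, φ = -5.6°)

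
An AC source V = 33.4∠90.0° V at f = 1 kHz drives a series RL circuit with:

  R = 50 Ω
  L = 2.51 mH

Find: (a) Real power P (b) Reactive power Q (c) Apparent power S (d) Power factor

Step 1 — Angular frequency: ω = 2π·f = 2π·1000 = 6283 rad/s.
Step 2 — Component impedances:
  R: Z = R = 50 Ω
  L: Z = jωL = j·6283·0.00251 = 0 + j15.77 Ω
Step 3 — Series combination: Z_total = R + L = 50 + j15.77 Ω = 52.43∠17.5° Ω.
Step 4 — Source phasor: V = 33.4∠90.0° V = 0 + j33.4 V.
Step 5 — Current: I = V / Z = 0.1916 + j0.6076 A = 0.6371∠72.5° A.
Step 6 — Complex power: S = V·I* = 20.29 + j6.401 VA.
Step 7 — Real power: P = Re(S) = 20.29 W.
Step 8 — Reactive power: Q = Im(S) = 6.401 VAR.
Step 9 — Apparent power: |S| = 21.28 VA.
Step 10 — Power factor: PF = P/|S| = 0.9537 (lagging).

(a) P = 20.29 W  (b) Q = 6.401 VAR  (c) S = 21.28 VA  (d) PF = 0.9537 (lagging)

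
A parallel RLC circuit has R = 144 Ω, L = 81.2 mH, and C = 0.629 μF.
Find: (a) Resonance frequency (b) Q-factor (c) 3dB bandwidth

Step 1 — Resonance: ω₀ = 1/√(LC) = 1/√(0.0812·6.29e-07) = 4425 rad/s.
Step 2 — f₀ = ω₀/(2π) = 704.2 Hz.
Step 3 — Parallel Q: Q = R/(ω₀L) = 144/(4425·0.0812) = 0.4008.
Step 4 — Bandwidth: Δω = ω₀/Q = 1.104e+04 rad/s; BW = Δω/(2π) = 1757 Hz.

(a) f₀ = 704.2 Hz  (b) Q = 0.4008  (c) BW = 1757 Hz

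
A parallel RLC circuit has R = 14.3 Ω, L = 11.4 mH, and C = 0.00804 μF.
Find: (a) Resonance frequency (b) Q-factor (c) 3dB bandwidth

Step 1 — Resonance: ω₀ = 1/√(LC) = 1/√(0.0114·8.04e-09) = 1.045e+05 rad/s.
Step 2 — f₀ = ω₀/(2π) = 1.662e+04 Hz.
Step 3 — Parallel Q: Q = R/(ω₀L) = 14.3/(1.045e+05·0.0114) = 0.01201.
Step 4 — Bandwidth: Δω = ω₀/Q = 8.698e+06 rad/s; BW = Δω/(2π) = 1.384e+06 Hz.

(a) f₀ = 1.662e+04 Hz  (b) Q = 0.01201  (c) BW = 1.384e+06 Hz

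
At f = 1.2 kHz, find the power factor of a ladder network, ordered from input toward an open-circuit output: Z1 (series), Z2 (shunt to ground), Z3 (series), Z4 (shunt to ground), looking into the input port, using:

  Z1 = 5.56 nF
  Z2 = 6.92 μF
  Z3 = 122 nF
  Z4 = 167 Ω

Step 1 — Angular frequency: ω = 2π·f = 2π·1200 = 7540 rad/s.
Step 2 — Component impedances:
  Z1: Z = 1/(jωC) = -j/(ω·C) = 0 - j2.385e+04 Ω
  Z2: Z = 1/(jωC) = -j/(ω·C) = 0 - j19.17 Ω
  Z3: Z = 1/(jωC) = -j/(ω·C) = 0 - j1087 Ω
  Z4: Z = R = 167 Ω
Step 3 — Ladder network (open output): work backward from the far end, alternating series and parallel combinations. Z_in = 0.04901 - j2.387e+04 Ω = 2.387e+04∠-90.0° Ω.
Step 4 — Power factor: PF = cos(φ) = Re(Z)/|Z| = 0.04901/2.387e+04 = 2.053e-06.
Step 5 — Type: Im(Z) = -2.387e+04 ⇒ leading (phase φ = -90.0°).

PF = 2.053e-06 (leading, φ = -90.0°)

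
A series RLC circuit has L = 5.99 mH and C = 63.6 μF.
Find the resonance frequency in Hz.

Step 1 — Resonance condition Im(Z)=0 gives ω₀ = 1/√(LC).
Step 2 — ω₀ = 1/√(0.00599·6.36e-05) = 1620 rad/s.
Step 3 — f₀ = ω₀/(2π) = 257.9 Hz.

f₀ = 257.9 Hz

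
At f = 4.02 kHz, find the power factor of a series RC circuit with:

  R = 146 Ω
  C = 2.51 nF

Step 1 — Angular frequency: ω = 2π·f = 2π·4020 = 2.526e+04 rad/s.
Step 2 — Component impedances:
  R: Z = R = 146 Ω
  C: Z = 1/(jωC) = -j/(ω·C) = 0 - j1.577e+04 Ω
Step 3 — Series combination: Z_total = R + C = 146 - j1.577e+04 Ω = 1.577e+04∠-89.5° Ω.
Step 4 — Power factor: PF = cos(φ) = Re(Z)/|Z| = 146/15774 = 0.009256.
Step 5 — Type: Im(Z) = -1.577e+04 ⇒ leading (phase φ = -89.5°).

PF = 0.009256 (leading, φ = -89.5°)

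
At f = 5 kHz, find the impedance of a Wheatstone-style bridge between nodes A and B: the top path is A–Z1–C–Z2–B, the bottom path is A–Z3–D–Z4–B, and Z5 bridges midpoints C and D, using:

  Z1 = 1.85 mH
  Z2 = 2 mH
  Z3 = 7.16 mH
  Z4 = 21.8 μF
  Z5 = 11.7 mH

Step 1 — Angular frequency: ω = 2π·f = 2π·5000 = 3.142e+04 rad/s.
Step 2 — Component impedances:
  Z1: Z = jωL = j·3.142e+04·0.00185 = 0 + j58.12 Ω
  Z2: Z = jωL = j·3.142e+04·0.002 = 0 + j62.83 Ω
  Z3: Z = jωL = j·3.142e+04·0.00716 = 0 + j224.9 Ω
  Z4: Z = 1/(jωC) = -j/(ω·C) = 0 - j1.46 Ω
  Z5: Z = jωL = j·3.142e+04·0.0117 = 0 + j367.6 Ω
Step 3 — Bridge requires nodal analysis (the Z5 bridge couples midpoints C and D, so the two paths cannot be reduced to a simple series/parallel combination). Setting node B to ground and injecting 1 A at node A, the 3-node admittance system at A, C, D solves to V_A = Z_AB = 0 + j74.4 Ω = 74.4∠90.0° Ω.

Z = 0 + j74.4 Ω = 74.4∠90.0° Ω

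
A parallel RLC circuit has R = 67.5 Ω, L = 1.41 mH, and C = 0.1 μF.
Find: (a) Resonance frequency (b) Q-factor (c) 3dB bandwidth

Step 1 — Resonance: ω₀ = 1/√(LC) = 1/√(0.00141·1e-07) = 8.422e+04 rad/s.
Step 2 — f₀ = ω₀/(2π) = 1.34e+04 Hz.
Step 3 — Parallel Q: Q = R/(ω₀L) = 67.5/(8.422e+04·0.00141) = 0.5685.
Step 4 — Bandwidth: Δω = ω₀/Q = 1.481e+05 rad/s; BW = Δω/(2π) = 2.358e+04 Hz.

(a) f₀ = 1.34e+04 Hz  (b) Q = 0.5685  (c) BW = 2.358e+04 Hz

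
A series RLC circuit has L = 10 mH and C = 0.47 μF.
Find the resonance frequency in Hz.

Step 1 — Resonance condition Im(Z)=0 gives ω₀ = 1/√(LC).
Step 2 — ω₀ = 1/√(0.01·4.7e-07) = 1.459e+04 rad/s.
Step 3 — f₀ = ω₀/(2π) = 2322 Hz.

f₀ = 2322 Hz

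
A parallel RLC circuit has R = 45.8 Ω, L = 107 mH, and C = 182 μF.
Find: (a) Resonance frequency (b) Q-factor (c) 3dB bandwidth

Step 1 — Resonance: ω₀ = 1/√(LC) = 1/√(0.107·0.000182) = 226.6 rad/s.
Step 2 — f₀ = ω₀/(2π) = 36.07 Hz.
Step 3 — Parallel Q: Q = R/(ω₀L) = 45.8/(226.6·0.107) = 1.889.
Step 4 — Bandwidth: Δω = ω₀/Q = 120 rad/s; BW = Δω/(2π) = 19.09 Hz.

(a) f₀ = 36.07 Hz  (b) Q = 1.889  (c) BW = 19.09 Hz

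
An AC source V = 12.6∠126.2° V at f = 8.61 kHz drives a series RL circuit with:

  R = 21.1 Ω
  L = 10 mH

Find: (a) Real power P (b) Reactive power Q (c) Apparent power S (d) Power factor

Step 1 — Angular frequency: ω = 2π·f = 2π·8610 = 5.41e+04 rad/s.
Step 2 — Component impedances:
  R: Z = R = 21.1 Ω
  L: Z = jωL = j·5.41e+04·0.01 = 0 + j541 Ω
Step 3 — Series combination: Z_total = R + L = 21.1 + j541 Ω = 541.4∠87.8° Ω.
Step 4 — Source phasor: V = 12.6∠126.2° V = -7.442 + j10.17 V.
Step 5 — Current: I = V / Z = 0.01823 + j0.01447 A = 0.02327∠38.4° A.
Step 6 — Complex power: S = V·I* = 0.01143 + j0.293 VA.
Step 7 — Real power: P = Re(S) = 0.01143 W.
Step 8 — Reactive power: Q = Im(S) = 0.293 VAR.
Step 9 — Apparent power: |S| = 0.2932 VA.
Step 10 — Power factor: PF = P/|S| = 0.03897 (lagging).

(a) P = 0.01143 W  (b) Q = 0.293 VAR  (c) S = 0.2932 VA  (d) PF = 0.03897 (lagging)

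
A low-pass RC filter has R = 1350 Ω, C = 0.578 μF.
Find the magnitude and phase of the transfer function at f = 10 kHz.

Step 1 — Angular frequency: ω = 2π·1e+04 = 6.283e+04 rad/s.
Step 2 — Transfer function: H(jω) = 1/(1 + jωRC).
Step 3 — Denominator: 1 + jωRC = 1 + j·6.283e+04·1350·5.78e-07 = 1 + j49.03.
Step 4 — H = 0.0004158 - j0.02039.
Step 5 — Magnitude: |H| = 0.02039 (-33.8 dB); phase: φ = -88.8°.

|H| = 0.02039 (-33.8 dB), φ = -88.8°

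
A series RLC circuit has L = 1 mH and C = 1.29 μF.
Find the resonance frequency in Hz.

Step 1 — Resonance condition Im(Z)=0 gives ω₀ = 1/√(LC).
Step 2 — ω₀ = 1/√(0.001·1.29e-06) = 2.784e+04 rad/s.
Step 3 — f₀ = ω₀/(2π) = 4431 Hz.

f₀ = 4431 Hz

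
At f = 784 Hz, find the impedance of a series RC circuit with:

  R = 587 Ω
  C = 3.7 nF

Step 1 — Angular frequency: ω = 2π·f = 2π·784 = 4926 rad/s.
Step 2 — Component impedances:
  R: Z = R = 587 Ω
  C: Z = 1/(jωC) = -j/(ω·C) = 0 - j5.487e+04 Ω
Step 3 — Series combination: Z_total = R + C = 587 - j5.487e+04 Ω = 5.487e+04∠-89.4° Ω.

Z = 587 - j5.487e+04 Ω = 5.487e+04∠-89.4° Ω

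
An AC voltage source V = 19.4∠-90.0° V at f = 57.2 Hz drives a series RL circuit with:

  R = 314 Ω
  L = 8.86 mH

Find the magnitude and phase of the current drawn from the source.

Step 1 — Angular frequency: ω = 2π·f = 2π·57.2 = 359.4 rad/s.
Step 2 — Component impedances:
  R: Z = R = 314 Ω
  L: Z = jωL = j·359.4·0.00886 = 0 + j3.184 Ω
Step 3 — Series combination: Z_total = R + L = 314 + j3.184 Ω = 314∠0.6° Ω.
Step 4 — Source phasor: V = 19.4∠-90.0° V = 0 - j19.4 V.
Step 5 — Ohm's law: I = V / Z_total = (0 - j19.4) / (314 + j3.184) = -0.0006265 - j0.06178 A.
Step 6 — Convert to polar: |I| = 0.06178 A, ∠I = -90.6°.

I = 0.06178∠-90.6° A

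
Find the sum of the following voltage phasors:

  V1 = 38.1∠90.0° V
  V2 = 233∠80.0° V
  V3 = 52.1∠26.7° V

Step 1 — Convert each phasor to rectangular form:
  V1 = 38.1·(cos(90.0°) + j·sin(90.0°)) = 0 + j38.1 V
  V2 = 233·(cos(80.0°) + j·sin(80.0°)) = 40.46 + j229.5 V
  V3 = 52.1·(cos(26.7°) + j·sin(26.7°)) = 46.54 + j23.41 V
Step 2 — Sum components: V_total = 87 + j291 V.
Step 3 — Convert to polar: |V_total| = 303.7 V, ∠V_total = 73.4°.

V_total = 303.7∠73.4° V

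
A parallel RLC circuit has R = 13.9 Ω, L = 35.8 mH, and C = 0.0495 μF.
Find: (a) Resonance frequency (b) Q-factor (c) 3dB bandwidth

Step 1 — Resonance: ω₀ = 1/√(LC) = 1/√(0.0358·4.95e-08) = 2.376e+04 rad/s.
Step 2 — f₀ = ω₀/(2π) = 3781 Hz.
Step 3 — Parallel Q: Q = R/(ω₀L) = 13.9/(2.376e+04·0.0358) = 0.01634.
Step 4 — Bandwidth: Δω = ω₀/Q = 1.453e+06 rad/s; BW = Δω/(2π) = 2.313e+05 Hz.

(a) f₀ = 3781 Hz  (b) Q = 0.01634  (c) BW = 2.313e+05 Hz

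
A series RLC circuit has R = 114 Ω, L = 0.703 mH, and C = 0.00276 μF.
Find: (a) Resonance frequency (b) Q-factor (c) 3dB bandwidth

Step 1 — Resonance: ω₀ = 1/√(LC) = 1/√(0.000703·2.76e-09) = 7.179e+05 rad/s.
Step 2 — f₀ = ω₀/(2π) = 1.143e+05 Hz.
Step 3 — Series Q: Q = ω₀L/R = 7.179e+05·0.000703/114 = 4.427.
Step 4 — Bandwidth: Δω = ω₀/Q = 1.622e+05 rad/s; BW = Δω/(2π) = 2.581e+04 Hz.

(a) f₀ = 1.143e+05 Hz  (b) Q = 4.427  (c) BW = 2.581e+04 Hz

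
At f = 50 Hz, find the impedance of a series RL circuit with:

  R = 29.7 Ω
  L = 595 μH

Step 1 — Angular frequency: ω = 2π·f = 2π·50 = 314.2 rad/s.
Step 2 — Component impedances:
  R: Z = R = 29.7 Ω
  L: Z = jωL = j·314.2·0.000595 = 0 + j0.1869 Ω
Step 3 — Series combination: Z_total = R + L = 29.7 + j0.1869 Ω = 29.7∠0.4° Ω.

Z = 29.7 + j0.1869 Ω = 29.7∠0.4° Ω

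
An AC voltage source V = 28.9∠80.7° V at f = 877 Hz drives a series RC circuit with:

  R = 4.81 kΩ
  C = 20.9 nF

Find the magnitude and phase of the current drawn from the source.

Step 1 — Angular frequency: ω = 2π·f = 2π·877 = 5510 rad/s.
Step 2 — Component impedances:
  R: Z = R = 4810 Ω
  C: Z = 1/(jωC) = -j/(ω·C) = 0 - j8683 Ω
Step 3 — Series combination: Z_total = R + C = 4810 - j8683 Ω = 9926∠-61.0° Ω.
Step 4 — Source phasor: V = 28.9∠80.7° V = 4.67 + j28.52 V.
Step 5 — Ohm's law: I = V / Z_total = (4.67 + j28.52) / (4810 - j8683) = -0.002285 + j0.001804 A.
Step 6 — Convert to polar: |I| = 0.002911 A, ∠I = 141.7°.

I = 0.002911∠141.7° A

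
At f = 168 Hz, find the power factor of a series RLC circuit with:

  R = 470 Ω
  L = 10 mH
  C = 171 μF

Step 1 — Angular frequency: ω = 2π·f = 2π·168 = 1056 rad/s.
Step 2 — Component impedances:
  R: Z = R = 470 Ω
  L: Z = jωL = j·1056·0.01 = 0 + j10.56 Ω
  C: Z = 1/(jωC) = -j/(ω·C) = 0 - j5.54 Ω
Step 3 — Series combination: Z_total = R + L + C = 470 + j5.016 Ω = 470∠0.6° Ω.
Step 4 — Power factor: PF = cos(φ) = Re(Z)/|Z| = 470/470.03 = 0.9999.
Step 5 — Type: Im(Z) = 5.016 ⇒ lagging (phase φ = 0.6°).

PF = 0.9999 (lagging, φ = 0.6°)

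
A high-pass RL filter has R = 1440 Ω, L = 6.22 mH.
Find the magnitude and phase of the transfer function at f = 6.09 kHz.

Step 1 — Angular frequency: ω = 2π·6090 = 3.826e+04 rad/s.
Step 2 — Transfer function: H(jω) = jωL/(R + jωL).
Step 3 — Numerator jωL = j·238; denominator R + jωL = 1440 + j238.
Step 4 — H = 0.02659 + j0.1609.
Step 5 — Magnitude: |H| = 0.1631 (-15.8 dB); phase: φ = 80.6°.

|H| = 0.1631 (-15.8 dB), φ = 80.6°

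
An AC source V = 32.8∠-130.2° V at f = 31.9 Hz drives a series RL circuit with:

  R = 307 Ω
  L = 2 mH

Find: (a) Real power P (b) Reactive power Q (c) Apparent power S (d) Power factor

Step 1 — Angular frequency: ω = 2π·f = 2π·31.9 = 200.4 rad/s.
Step 2 — Component impedances:
  R: Z = R = 307 Ω
  L: Z = jωL = j·200.4·0.002 = 0 + j0.4009 Ω
Step 3 — Series combination: Z_total = R + L = 307 + j0.4009 Ω = 307∠0.1° Ω.
Step 4 — Source phasor: V = 32.8∠-130.2° V = -21.17 - j25.05 V.
Step 5 — Current: I = V / Z = -0.06907 - j0.08151 A = 0.1068∠-130.3° A.
Step 6 — Complex power: S = V·I* = 3.504 + j0.004576 VA.
Step 7 — Real power: P = Re(S) = 3.504 W.
Step 8 — Reactive power: Q = Im(S) = 0.004576 VAR.
Step 9 — Apparent power: |S| = 3.504 VA.
Step 10 — Power factor: PF = P/|S| = 1 (lagging).

(a) P = 3.504 W  (b) Q = 0.004576 VAR  (c) S = 3.504 VA  (d) PF = 1 (lagging)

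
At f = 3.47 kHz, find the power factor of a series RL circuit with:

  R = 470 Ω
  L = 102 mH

Step 1 — Angular frequency: ω = 2π·f = 2π·3470 = 2.18e+04 rad/s.
Step 2 — Component impedances:
  R: Z = R = 470 Ω
  L: Z = jωL = j·2.18e+04·0.102 = 0 + j2224 Ω
Step 3 — Series combination: Z_total = R + L = 470 + j2224 Ω = 2273∠78.1° Ω.
Step 4 — Power factor: PF = cos(φ) = Re(Z)/|Z| = 470/2273 = 0.2068.
Step 5 — Type: Im(Z) = 2224 ⇒ lagging (phase φ = 78.1°).

PF = 0.2068 (lagging, φ = 78.1°)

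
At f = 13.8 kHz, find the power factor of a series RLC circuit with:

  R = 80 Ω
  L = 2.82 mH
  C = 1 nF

Step 1 — Angular frequency: ω = 2π·f = 2π·1.38e+04 = 8.671e+04 rad/s.
Step 2 — Component impedances:
  R: Z = R = 80 Ω
  L: Z = jωL = j·8.671e+04·0.00282 = 0 + j244.5 Ω
  C: Z = 1/(jωC) = -j/(ω·C) = 0 - j1.153e+04 Ω
Step 3 — Series combination: Z_total = R + L + C = 80 - j1.129e+04 Ω = 1.129e+04∠-89.6° Ω.
Step 4 — Power factor: PF = cos(φ) = Re(Z)/|Z| = 80/11289 = 0.007087.
Step 5 — Type: Im(Z) = -1.129e+04 ⇒ leading (phase φ = -89.6°).

PF = 0.007087 (leading, φ = -89.6°)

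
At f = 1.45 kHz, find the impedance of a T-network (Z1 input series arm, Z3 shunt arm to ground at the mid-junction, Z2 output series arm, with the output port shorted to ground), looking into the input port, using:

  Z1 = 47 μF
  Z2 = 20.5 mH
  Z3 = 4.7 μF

Step 1 — Angular frequency: ω = 2π·f = 2π·1450 = 9111 rad/s.
Step 2 — Component impedances:
  Z1: Z = 1/(jωC) = -j/(ω·C) = 0 - j2.335 Ω
  Z2: Z = jωL = j·9111·0.0205 = 0 + j186.8 Ω
  Z3: Z = 1/(jωC) = -j/(ω·C) = 0 - j23.35 Ω
Step 3 — With the output port shorted to ground, the output series arm Z2 runs from the junction to ground; the shunt arm Z3 also runs from the junction to ground. They appear in parallel: Z3 || Z2 = 0 - j26.69 Ω.
Step 4 — Series with input arm Z1: Z_in = Z1 + (Z3 || Z2) = 0 - j29.03 Ω = 29.03∠-90.0° Ω.

Z = 0 - j29.03 Ω = 29.03∠-90.0° Ω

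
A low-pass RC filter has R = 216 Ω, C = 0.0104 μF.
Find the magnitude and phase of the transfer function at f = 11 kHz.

Step 1 — Angular frequency: ω = 2π·1.1e+04 = 6.912e+04 rad/s.
Step 2 — Transfer function: H(jω) = 1/(1 + jωRC).
Step 3 — Denominator: 1 + jωRC = 1 + j·6.912e+04·216·1.04e-08 = 1 + j0.1553.
Step 4 — H = 0.9765 - j0.1516.
Step 5 — Magnitude: |H| = 0.9882 (-0.1 dB); phase: φ = -8.8°.

|H| = 0.9882 (-0.1 dB), φ = -8.8°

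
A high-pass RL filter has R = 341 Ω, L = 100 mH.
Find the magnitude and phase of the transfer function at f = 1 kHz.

Step 1 — Angular frequency: ω = 2π·1000 = 6283 rad/s.
Step 2 — Transfer function: H(jω) = jωL/(R + jωL).
Step 3 — Numerator jωL = j·628.3; denominator R + jωL = 341 + j628.3.
Step 4 — H = 0.7725 + j0.4192.
Step 5 — Magnitude: |H| = 0.8789 (-1.1 dB); phase: φ = 28.5°.

|H| = 0.8789 (-1.1 dB), φ = 28.5°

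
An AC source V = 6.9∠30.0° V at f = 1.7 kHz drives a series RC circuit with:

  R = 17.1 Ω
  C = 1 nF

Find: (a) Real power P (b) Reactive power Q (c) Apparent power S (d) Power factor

Step 1 — Angular frequency: ω = 2π·f = 2π·1700 = 1.068e+04 rad/s.
Step 2 — Component impedances:
  R: Z = R = 17.1 Ω
  C: Z = 1/(jωC) = -j/(ω·C) = 0 - j9.362e+04 Ω
Step 3 — Series combination: Z_total = R + C = 17.1 - j9.362e+04 Ω = 9.362e+04∠-90.0° Ω.
Step 4 — Source phasor: V = 6.9∠30.0° V = 5.976 + j3.45 V.
Step 5 — Current: I = V / Z = -3.684e-05 + j6.383e-05 A = 7.37e-05∠120.0° A.
Step 6 — Complex power: S = V·I* = 9.289e-08 - j0.0005085 VA.
Step 7 — Real power: P = Re(S) = 9.289e-08 W.
Step 8 — Reactive power: Q = Im(S) = -0.0005085 VAR.
Step 9 — Apparent power: |S| = 0.0005085 VA.
Step 10 — Power factor: PF = P/|S| = 0.0001827 (leading).

(a) P = 9.289e-08 W  (b) Q = -0.0005085 VAR  (c) S = 0.0005085 VA  (d) PF = 0.0001827 (leading)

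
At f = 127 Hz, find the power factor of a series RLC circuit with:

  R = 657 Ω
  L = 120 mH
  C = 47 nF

Step 1 — Angular frequency: ω = 2π·f = 2π·127 = 798 rad/s.
Step 2 — Component impedances:
  R: Z = R = 657 Ω
  L: Z = jωL = j·798·0.12 = 0 + j95.76 Ω
  C: Z = 1/(jωC) = -j/(ω·C) = 0 - j2.666e+04 Ω
Step 3 — Series combination: Z_total = R + L + C = 657 - j2.657e+04 Ω = 2.658e+04∠-88.6° Ω.
Step 4 — Power factor: PF = cos(φ) = Re(Z)/|Z| = 657/2.658e+04 = 0.02472.
Step 5 — Type: Im(Z) = -2.657e+04 ⇒ leading (phase φ = -88.6°).

PF = 0.02472 (leading, φ = -88.6°)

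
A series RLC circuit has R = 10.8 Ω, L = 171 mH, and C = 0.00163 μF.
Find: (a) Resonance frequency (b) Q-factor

Step 1 — Resonance condition Im(Z)=0 gives ω₀ = 1/√(LC).
Step 2 — ω₀ = 1/√(0.171·1.63e-09) = 5.99e+04 rad/s.
Step 3 — f₀ = ω₀/(2π) = 9533 Hz.
Step 4 — Series Q: Q = ω₀L/R = 5.99e+04·0.171/10.8 = 948.4.

(a) f₀ = 9533 Hz  (b) Q = 948.4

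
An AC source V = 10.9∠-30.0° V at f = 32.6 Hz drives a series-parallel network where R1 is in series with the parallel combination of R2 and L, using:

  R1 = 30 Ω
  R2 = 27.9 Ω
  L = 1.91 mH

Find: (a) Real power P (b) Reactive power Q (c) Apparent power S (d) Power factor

Step 1 — Angular frequency: ω = 2π·f = 2π·32.6 = 204.8 rad/s.
Step 2 — Component impedances:
  R1: Z = R = 30 Ω
  R2: Z = R = 27.9 Ω
  L: Z = jωL = j·204.8·0.00191 = 0 + j0.3912 Ω
Step 3 — Parallel branch: R2 || L = 1/(1/R2 + 1/L) = 0.005485 + j0.3912 Ω.
Step 4 — Series with R1: Z_total = R1 + (R2 || L) = 30.01 + j0.3912 Ω = 30.01∠0.7° Ω.
Step 5 — Source phasor: V = 10.9∠-30.0° V = 9.44 - j5.45 V.
Step 6 — Current: I = V / Z = 0.3122 - j0.1857 A = 0.3632∠-30.7° A.
Step 7 — Complex power: S = V·I* = 3.959 + j0.05161 VA.
Step 8 — Real power: P = Re(S) = 3.959 W.
Step 9 — Reactive power: Q = Im(S) = 0.05161 VAR.
Step 10 — Apparent power: |S| = 3.959 VA.
Step 11 — Power factor: PF = P/|S| = 0.9999 (lagging).

(a) P = 3.959 W  (b) Q = 0.05161 VAR  (c) S = 3.959 VA  (d) PF = 0.9999 (lagging)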